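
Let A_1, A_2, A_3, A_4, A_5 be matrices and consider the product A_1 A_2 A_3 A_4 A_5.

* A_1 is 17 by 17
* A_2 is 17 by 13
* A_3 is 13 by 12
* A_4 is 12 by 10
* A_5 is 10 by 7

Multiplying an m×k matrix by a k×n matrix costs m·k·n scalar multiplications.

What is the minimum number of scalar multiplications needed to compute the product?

Adjacent pairs: A_1A_2 = 17·17·13 = 3757; A_2A_3 = 17·13·12 = 2652; A_3A_4 = 13·12·10 = 1560; A_4A_5 = 12·10·7 = 840.
Length 3: A_1..A_3: k=1: 0+2652+17·17·12=6120; k=2: 3757+0+17·13·12=6409 → min 6120 | A_2..A_4: k=2: 0+1560+17·13·10=3770; k=3: 2652+0+17·12·10=4692 → min 3770 | A_3..A_5: k=3: 0+840+13·12·7=1932; k=4: 1560+0+13·10·7=2470 → min 1932.
Length 4: A_1..A_4: k=1: 0+3770+17·17·10=6660; k=2: 3757+1560+17·13·10=7527; k=3: 6120+0+17·12·10=8160 → min 6660 | A_2..A_5: k=2: 0+1932+17·13·7=3479; k=3: 2652+840+17·12·7=4920; k=4: 3770+0+17·10·7=4960 → min 3479.
Length 5: A_1..A_5: k=1: 0+3479+17·17·7=5502; k=2: 3757+1932+17·13·7=7236; k=3: 6120+840+17·12·7=8388; k=4: 6660+0+17·10·7=7850 → min 5502.
Optimal order: (A_1 (A_2 (A_3 (A_4 A_5)))) with cost 5502.

5502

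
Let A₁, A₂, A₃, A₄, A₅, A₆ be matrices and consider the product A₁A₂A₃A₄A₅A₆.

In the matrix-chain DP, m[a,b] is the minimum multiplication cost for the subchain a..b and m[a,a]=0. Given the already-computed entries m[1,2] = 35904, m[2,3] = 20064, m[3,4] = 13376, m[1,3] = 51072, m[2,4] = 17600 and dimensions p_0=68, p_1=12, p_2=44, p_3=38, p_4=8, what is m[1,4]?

24128

m[1,4] = min over k∈[1,3] of m[1,k]+m[k+1,4]+p_{0}·p_k·p_{4}.
k=1: 0 + 17600 + 68·12·8 = 24128; k=2: 35904 + 13376 + 68·44·8 = 73216; k=3: 51072 + 0 + 68·38·8 = 71744.
Minimum: 24128 at k=1.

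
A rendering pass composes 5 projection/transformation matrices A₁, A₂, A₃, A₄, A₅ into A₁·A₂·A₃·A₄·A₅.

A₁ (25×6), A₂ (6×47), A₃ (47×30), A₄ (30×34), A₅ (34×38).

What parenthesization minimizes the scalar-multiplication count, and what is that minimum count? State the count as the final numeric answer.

28032

Adjacent pairs: A₁A₂ = 25·6·47 = 7050; A₂A₃ = 6·47·30 = 8460; A₃A₄ = 47·30·34 = 47940; A₄A₅ = 30·34·38 = 38760.
Length 3: A₁..A₃: k=1: 0+8460+25·6·30=12960; k=2: 7050+0+25·47·30=42300 → min 12960 | A₂..A₄: k=2: 0+47940+6·47·34=57528; k=3: 8460+0+6·30·34=14580 → min 14580 | A₃..A₅: k=3: 0+38760+47·30·38=92340; k=4: 47940+0+47·34·38=108664 → min 92340.
Length 4: A₁..A₄: k=1: 0+14580+25·6·34=19680; k=2: 7050+47940+25·47·34=94940; k=3: 12960+0+25·30·34=38460 → min 19680 | A₂..A₅: k=2: 0+92340+6·47·38=103056; k=3: 8460+38760+6·30·38=54060; k=4: 14580+0+6·34·38=22332 → min 22332.
Length 5: A₁..A₅: k=1: 0+22332+25·6·38=28032; k=2: 7050+92340+25·47·38=144040; k=3: 12960+38760+25·30·38=80220; k=4: 19680+0+25·34·38=51980 → min 28032.
Optimal parenthesization: (A₁·(((A₂·A₃)·A₄)·A₅)) with cost 28032.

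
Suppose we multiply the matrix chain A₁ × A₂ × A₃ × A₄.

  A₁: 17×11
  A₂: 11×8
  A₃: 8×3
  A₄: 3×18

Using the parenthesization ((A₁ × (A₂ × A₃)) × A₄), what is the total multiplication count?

(A₂ × A₃): 11×8 by 8×3 → 11×3, cost 11·8·3 = 264
(A₁ × (A₂ × A₃)): 17×11 by 11×3 → 17×3, cost 17·11·3 = 561; cumulative 825
((A₁ × (A₂ × A₃)) × A₄): 17×3 by 3×18 → 17×18, cost 17·3·18 = 918; cumulative 1743
Total: 1743 scalar multiplications.

1743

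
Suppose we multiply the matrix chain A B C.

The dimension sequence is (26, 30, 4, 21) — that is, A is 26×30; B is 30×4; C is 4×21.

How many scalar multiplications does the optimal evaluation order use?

Order (A (B C)): (B C): 30×4 by 4×21 → 30×21, cost 30·4·21 = 2520; (A (B C)): 26×30 by 30×21 → 26×21, cost 26·30·21 = 16380; cumulative 18900. Total 18900.
Order ((A B) C): (A B): 26×30 by 30×4 → 26×4, cost 26·30·4 = 3120; ((A B) C): 26×4 by 4×21 → 26×21, cost 26·4·21 = 2184; cumulative 5304. Total 5304.
Minimum: 5304.

5304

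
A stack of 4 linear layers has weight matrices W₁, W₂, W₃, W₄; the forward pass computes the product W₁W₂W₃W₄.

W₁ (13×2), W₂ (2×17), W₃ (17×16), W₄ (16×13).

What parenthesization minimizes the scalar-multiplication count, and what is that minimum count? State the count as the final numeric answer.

1298

Adjacent pairs: W₁W₂ = 13·2·17 = 442; W₂W₃ = 2·17·16 = 544; W₃W₄ = 17·16·13 = 3536.
Length 3: W₁..W₃: k=1: 0+544+13·2·16=960; k=2: 442+0+13·17·16=3978 → min 960 | W₂..W₄: k=2: 0+3536+2·17·13=3978; k=3: 544+0+2·16·13=960 → min 960.
Length 4: W₁..W₄: k=1: 0+960+13·2·13=1298; k=2: 442+3536+13·17·13=6851; k=3: 960+0+13·16·13=3664 → min 1298.
Optimal parenthesization: (W₁((W₂W₃)W₄)) with cost 1298.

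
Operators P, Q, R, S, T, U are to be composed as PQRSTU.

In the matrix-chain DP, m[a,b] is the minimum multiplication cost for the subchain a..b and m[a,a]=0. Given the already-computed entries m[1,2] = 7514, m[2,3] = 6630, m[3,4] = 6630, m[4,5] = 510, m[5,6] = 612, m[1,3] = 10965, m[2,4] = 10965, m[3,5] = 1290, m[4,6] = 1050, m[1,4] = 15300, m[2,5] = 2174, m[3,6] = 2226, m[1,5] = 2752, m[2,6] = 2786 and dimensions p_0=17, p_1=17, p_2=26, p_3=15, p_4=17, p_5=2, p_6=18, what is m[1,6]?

m[1,6] = min over k∈[1,5] of m[1,k]+m[k+1,6]+p_{0}·p_k·p_{6}.
k=1: 0 + 2786 + 17·17·18 = 7988; k=2: 7514 + 2226 + 17·26·18 = 17696; k=3: 10965 + 1050 + 17·15·18 = 16605; k=4: 15300 + 612 + 17·17·18 = 21114; k=5: 2752 + 0 + 17·2·18 = 3364.
Minimum: 3364 at k=5.

3364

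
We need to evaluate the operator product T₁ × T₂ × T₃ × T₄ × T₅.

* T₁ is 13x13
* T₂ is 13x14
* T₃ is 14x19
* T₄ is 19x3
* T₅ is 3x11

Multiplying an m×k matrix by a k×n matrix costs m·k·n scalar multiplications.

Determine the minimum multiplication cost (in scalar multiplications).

2280

Adjacent pairs: T₁T₂ = 13·13·14 = 2366; T₂T₃ = 13·14·19 = 3458; T₃T₄ = 14·19·3 = 798; T₄T₅ = 19·3·11 = 627.
Length 3: T₁..T₃: k=1: 0+3458+13·13·19=6669; k=2: 2366+0+13·14·19=5824 → min 5824 | T₂..T₄: k=2: 0+798+13·14·3=1344; k=3: 3458+0+13·19·3=4199 → min 1344 | T₃..T₅: k=3: 0+627+14·19·11=3553; k=4: 798+0+14·3·11=1260 → min 1260.
Length 4: T₁..T₄: k=1: 0+1344+13·13·3=1851; k=2: 2366+798+13·14·3=3710; k=3: 5824+0+13·19·3=6565 → min 1851 | T₂..T₅: k=2: 0+1260+13·14·11=3262; k=3: 3458+627+13·19·11=6802; k=4: 1344+0+13·3·11=1773 → min 1773.
Length 5: T₁..T₅: k=1: 0+1773+13·13·11=3632; k=2: 2366+1260+13·14·11=5628; k=3: 5824+627+13·19·11=9168; k=4: 1851+0+13·3·11=2280 → min 2280.
Optimal order: ((T₁ × (T₂ × (T₃ × T₄))) × T₅) with cost 2280.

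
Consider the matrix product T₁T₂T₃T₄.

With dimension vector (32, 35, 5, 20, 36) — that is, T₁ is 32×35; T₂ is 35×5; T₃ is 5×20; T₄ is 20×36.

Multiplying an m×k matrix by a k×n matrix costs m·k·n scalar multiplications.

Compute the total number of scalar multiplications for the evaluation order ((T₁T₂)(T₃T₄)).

14960

(T₁T₂): 32×35 by 35×5 → 32×5, cost 32·35·5 = 5600
(T₃T₄): 5×20 by 20×36 → 5×36, cost 5·20·36 = 3600
((T₁T₂)(T₃T₄)): 32×5 by 5×36 → 32×36, cost 32·5·36 = 5760; cumulative 14960
Total: 14960 scalar multiplications.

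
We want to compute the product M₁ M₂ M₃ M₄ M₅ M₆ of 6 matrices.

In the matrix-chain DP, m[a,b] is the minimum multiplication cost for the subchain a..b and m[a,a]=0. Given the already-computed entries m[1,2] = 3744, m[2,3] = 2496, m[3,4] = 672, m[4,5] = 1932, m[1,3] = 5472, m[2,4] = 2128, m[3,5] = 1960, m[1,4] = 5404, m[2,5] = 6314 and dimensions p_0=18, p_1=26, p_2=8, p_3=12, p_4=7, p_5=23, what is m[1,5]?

m[1,5] = min over k∈[1,4] of m[1,k]+m[k+1,5]+p_{0}·p_k·p_{5}.
k=1: 0 + 6314 + 18·26·23 = 17078; k=2: 3744 + 1960 + 18·8·23 = 9016; k=3: 5472 + 1932 + 18·12·23 = 12372; k=4: 5404 + 0 + 18·7·23 = 8302.
Minimum: 8302 at k=4.

8302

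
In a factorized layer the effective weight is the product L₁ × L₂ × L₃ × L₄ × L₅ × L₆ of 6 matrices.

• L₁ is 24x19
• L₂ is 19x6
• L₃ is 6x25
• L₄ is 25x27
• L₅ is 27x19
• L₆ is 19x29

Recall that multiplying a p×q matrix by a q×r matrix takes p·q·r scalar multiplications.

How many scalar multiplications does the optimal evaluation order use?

17346

Adjacent pairs: L₁L₂ = 24·19·6 = 2736; L₂L₃ = 19·6·25 = 2850; L₃L₄ = 6·25·27 = 4050; L₄L₅ = 25·27·19 = 12825; L₅L₆ = 27·19·29 = 14877.
Length 3: L₁..L₃: k=1: 0+2850+24·19·25=14250; k=2: 2736+0+24·6·25=6336 → min 6336 | L₂..L₄: k=2: 0+4050+19·6·27=7128; k=3: 2850+0+19·25·27=15675 → min 7128 | L₃..L₅: k=3: 0+12825+6·25·19=15675; k=4: 4050+0+6·27·19=7128 → min 7128 | L₄..L₆: k=4: 0+14877+25·27·29=34452; k=5: 12825+0+25·19·29=26600 → min 26600.
Length 4: L₁..L₄: k=1: 0+7128+24·19·27=19440; k=2: 2736+4050+24·6·27=10674; k=3: 6336+0+24·25·27=22536 → min 10674 | L₂..L₅: k=2: 0+7128+19·6·19=9294; k=3: 2850+12825+19·25·19=24700; k=4: 7128+0+19·27·19=16875 → min 9294 | L₃..L₆: k=3: 0+26600+6·25·29=30950; k=4: 4050+14877+6·27·29=23625; k=5: 7128+0+6·19·29=10434 → min 10434.
Length 5: L₁..L₅: k=1: 0+9294+24·19·19=17958; k=2: 2736+7128+24·6·19=12600; k=3: 6336+12825+24·25·19=30561; k=4: 10674+0+24·27·19=22986 → min 12600 | L₂..L₆: k=2: 0+10434+19·6·29=13740; k=3: 2850+26600+19·25·29=43225; k=4: 7128+14877+19·27·29=36882; k=5: 9294+0+19·19·29=19763 → min 13740.
Length 6: L₁..L₆: k=1: 0+13740+24·19·29=26964; k=2: 2736+10434+24·6·29=17346; k=3: 6336+26600+24·25·29=50336; k=4: 10674+14877+24·27·29=44343; k=5: 12600+0+24·19·29=25824 → min 17346.
Optimal order: ((L₁ × L₂) × (((L₃ × L₄) × L₅) × L₆)) with cost 17346.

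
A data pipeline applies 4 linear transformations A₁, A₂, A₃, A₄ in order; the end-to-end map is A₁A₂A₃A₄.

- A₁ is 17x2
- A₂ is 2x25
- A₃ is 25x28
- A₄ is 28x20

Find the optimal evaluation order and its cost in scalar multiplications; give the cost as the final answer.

Adjacent pairs: A₁A₂ = 17·2·25 = 850; A₂A₃ = 2·25·28 = 1400; A₃A₄ = 25·28·20 = 14000.
Length 3: A₁..A₃: k=1: 0+1400+17·2·28=2352; k=2: 850+0+17·25·28=12750 → min 2352 | A₂..A₄: k=2: 0+14000+2·25·20=15000; k=3: 1400+0+2·28·20=2520 → min 2520.
Length 4: A₁..A₄: k=1: 0+2520+17·2·20=3200; k=2: 850+14000+17·25·20=23350; k=3: 2352+0+17·28·20=11872 → min 3200.
Optimal parenthesization: (A₁((A₂A₃)A₄)) with cost 3200.

3200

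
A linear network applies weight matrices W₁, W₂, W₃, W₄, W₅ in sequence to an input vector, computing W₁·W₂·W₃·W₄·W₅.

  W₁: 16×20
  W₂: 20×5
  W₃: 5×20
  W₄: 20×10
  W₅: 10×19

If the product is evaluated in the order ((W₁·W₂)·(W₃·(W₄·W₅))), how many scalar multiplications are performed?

8820

(W₁·W₂): 16×20 by 20×5 → 16×5, cost 16·20·5 = 1600
(W₄·W₅): 20×10 by 10×19 → 20×19, cost 20·10·19 = 3800
(W₃·(W₄·W₅)): 5×20 by 20×19 → 5×19, cost 5·20·19 = 1900; cumulative 5700
((W₁·W₂)·(W₃·(W₄·W₅))): 16×5 by 5×19 → 16×19, cost 16·5·19 = 1520; cumulative 8820
Total: 8820 scalar multiplications.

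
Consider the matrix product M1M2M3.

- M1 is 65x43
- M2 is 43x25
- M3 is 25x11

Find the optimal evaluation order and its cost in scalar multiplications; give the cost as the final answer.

(M1(M2M3)): cost 42570.
((M1M2)M3): cost 87750.
Optimal: (M1(M2M3)) with cost 42570.

42570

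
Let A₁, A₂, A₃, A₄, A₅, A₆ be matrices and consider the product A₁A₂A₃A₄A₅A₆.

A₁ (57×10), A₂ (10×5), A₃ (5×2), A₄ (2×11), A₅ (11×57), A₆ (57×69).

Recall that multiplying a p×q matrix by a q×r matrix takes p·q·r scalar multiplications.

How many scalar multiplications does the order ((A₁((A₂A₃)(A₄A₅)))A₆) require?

259165

(A₂A₃): 10×5 by 5×2 → 10×2, cost 10·5·2 = 100
(A₄A₅): 2×11 by 11×57 → 2×57, cost 2·11·57 = 1254
((A₂A₃)(A₄A₅)): 10×2 by 2×57 → 10×57, cost 10·2·57 = 1140; cumulative 2494
(A₁((A₂A₃)(A₄A₅))): 57×10 by 10×57 → 57×57, cost 57·10·57 = 32490; cumulative 34984
((A₁((A₂A₃)(A₄A₅)))A₆): 57×57 by 57×69 → 57×69, cost 57·57·69 = 224181; cumulative 259165
Total: 259165 scalar multiplications.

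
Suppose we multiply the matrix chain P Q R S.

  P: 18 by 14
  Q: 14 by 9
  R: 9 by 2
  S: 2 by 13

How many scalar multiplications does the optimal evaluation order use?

Adjacent pairs: PQ = 18·14·9 = 2268; QR = 14·9·2 = 252; RS = 9·2·13 = 234.
Length 3: P..R: k=1: 0+252+18·14·2=756; k=2: 2268+0+18·9·2=2592 → min 756 | Q..S: k=2: 0+234+14·9·13=1872; k=3: 252+0+14·2·13=616 → min 616.
Length 4: P..S: k=1: 0+616+18·14·13=3892; k=2: 2268+234+18·9·13=4608; k=3: 756+0+18·2·13=1224 → min 1224.
Optimal order: ((P (Q R)) S) with cost 1224.

1224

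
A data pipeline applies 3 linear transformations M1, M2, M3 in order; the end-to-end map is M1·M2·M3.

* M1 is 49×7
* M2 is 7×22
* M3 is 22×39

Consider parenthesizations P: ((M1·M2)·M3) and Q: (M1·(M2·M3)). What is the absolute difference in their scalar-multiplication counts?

30205

Order P = ((M1·M2)·M3): (M1·M2): 49×7 by 7×22 → 49×22, cost 49·7·22 = 7546; ((M1·M2)·M3): 49×22 by 22×39 → 49×39, cost 49·22·39 = 42042; cumulative 49588. Total 49588.
Order Q = (M1·(M2·M3)): (M2·M3): 7×22 by 22×39 → 7×39, cost 7·22·39 = 6006; (M1·(M2·M3)): 49×7 by 7×39 → 49×39, cost 49·7·39 = 13377; cumulative 19383. Total 19383.
Difference: |49588 − 19383| = 30205.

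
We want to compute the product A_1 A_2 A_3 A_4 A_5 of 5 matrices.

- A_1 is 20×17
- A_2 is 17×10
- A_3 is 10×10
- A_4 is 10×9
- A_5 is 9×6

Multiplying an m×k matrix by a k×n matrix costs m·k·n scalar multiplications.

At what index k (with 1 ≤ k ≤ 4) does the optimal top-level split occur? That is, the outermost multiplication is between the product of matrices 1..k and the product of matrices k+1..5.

Adjacent pairs: A_1A_2 = 20·17·10 = 3400; A_2A_3 = 17·10·10 = 1700; A_3A_4 = 10·10·9 = 900; A_4A_5 = 10·9·6 = 540.
Length 3: A_1..A_3: k=1: 0+1700+20·17·10=5100; k=2: 3400+0+20·10·10=5400 → min 5100 | A_2..A_4: k=2: 0+900+17·10·9=2430; k=3: 1700+0+17·10·9=3230 → min 2430 | A_3..A_5: k=3: 0+540+10·10·6=1140; k=4: 900+0+10·9·6=1440 → min 1140.
Length 4: A_1..A_4: k=1: 0+2430+20·17·9=5490; k=2: 3400+900+20·10·9=6100; k=3: 5100+0+20·10·9=6900 → min 5490 | A_2..A_5: k=2: 0+1140+17·10·6=2160; k=3: 1700+540+17·10·6=3260; k=4: 2430+0+17·9·6=3348 → min 2160.
Top-level splits: k=1: (A_1..A_1)·(A_2..A_5) → 0+2160+20·17·6 = 4200; k=2: (A_1..A_2)·(A_3..A_5) → 3400+1140+20·10·6 = 5740; k=3: (A_1..A_3)·(A_4..A_5) → 5100+540+20·10·6 = 6840; k=4: (A_1..A_4)·(A_5..A_5) → 5490+0+20·9·6 = 6570.
Best split is after A_1, i.e. k = 1.

1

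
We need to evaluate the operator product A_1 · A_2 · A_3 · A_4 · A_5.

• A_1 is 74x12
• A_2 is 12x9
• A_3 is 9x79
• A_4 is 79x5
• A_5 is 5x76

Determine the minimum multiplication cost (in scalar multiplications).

36655

Adjacent pairs: A_1A_2 = 74·12·9 = 7992; A_2A_3 = 12·9·79 = 8532; A_3A_4 = 9·79·5 = 3555; A_4A_5 = 79·5·76 = 30020.
Length 3: A_1..A_3: k=1: 0+8532+74·12·79=78684; k=2: 7992+0+74·9·79=60606 → min 60606 | A_2..A_4: k=2: 0+3555+12·9·5=4095; k=3: 8532+0+12·79·5=13272 → min 4095 | A_3..A_5: k=3: 0+30020+9·79·76=84056; k=4: 3555+0+9·5·76=6975 → min 6975.
Length 4: A_1..A_4: k=1: 0+4095+74·12·5=8535; k=2: 7992+3555+74·9·5=14877; k=3: 60606+0+74·79·5=89836 → min 8535 | A_2..A_5: k=2: 0+6975+12·9·76=15183; k=3: 8532+30020+12·79·76=110600; k=4: 4095+0+12·5·76=8655 → min 8655.
Length 5: A_1..A_5: k=1: 0+8655+74·12·76=76143; k=2: 7992+6975+74·9·76=65583; k=3: 60606+30020+74·79·76=534922; k=4: 8535+0+74·5·76=36655 → min 36655.
Optimal order: ((A_1 · (A_2 · (A_3 · A_4))) · A_5) with cost 36655.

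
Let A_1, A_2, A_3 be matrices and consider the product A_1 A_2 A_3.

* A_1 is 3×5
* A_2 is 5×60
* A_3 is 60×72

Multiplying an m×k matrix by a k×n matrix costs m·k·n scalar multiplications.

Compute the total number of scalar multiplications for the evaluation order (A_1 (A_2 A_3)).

(A_2 A_3): 5×60 by 60×72 → 5×72, cost 5·60·72 = 21600
(A_1 (A_2 A_3)): 3×5 by 5×72 → 3×72, cost 3·5·72 = 1080; cumulative 22680
Total: 22680 scalar multiplications.

22680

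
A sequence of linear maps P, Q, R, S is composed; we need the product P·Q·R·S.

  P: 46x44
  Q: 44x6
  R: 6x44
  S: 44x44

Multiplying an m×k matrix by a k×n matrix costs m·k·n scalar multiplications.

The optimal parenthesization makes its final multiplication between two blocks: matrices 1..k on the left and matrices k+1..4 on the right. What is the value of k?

2

Adjacent pairs: PQ = 46·44·6 = 12144; QR = 44·6·44 = 11616; RS = 6·44·44 = 11616.
Length 3: P..R: k=1: 0+11616+46·44·44=100672; k=2: 12144+0+46·6·44=24288 → min 24288 | Q..S: k=2: 0+11616+44·6·44=23232; k=3: 11616+0+44·44·44=96800 → min 23232.
Top-level splits: k=1: (P..P)·(Q..S) → 0+23232+46·44·44 = 112288; k=2: (P..Q)·(R..S) → 12144+11616+46·6·44 = 35904; k=3: (P..R)·(S..S) → 24288+0+46·44·44 = 113344.
Best split is after Q, i.e. k = 2.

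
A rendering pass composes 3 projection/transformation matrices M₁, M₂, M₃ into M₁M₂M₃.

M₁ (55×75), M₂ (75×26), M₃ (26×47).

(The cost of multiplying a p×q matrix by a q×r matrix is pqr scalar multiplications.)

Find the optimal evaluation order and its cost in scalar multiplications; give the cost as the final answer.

(M₁(M₂M₃)): cost 285525.
((M₁M₂)M₃): cost 174460.
Optimal: ((M₁M₂)M₃) with cost 174460.

174460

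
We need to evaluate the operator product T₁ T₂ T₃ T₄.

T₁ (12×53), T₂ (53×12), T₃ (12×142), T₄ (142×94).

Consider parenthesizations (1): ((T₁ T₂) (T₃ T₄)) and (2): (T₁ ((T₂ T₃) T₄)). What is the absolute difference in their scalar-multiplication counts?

Order (1) = ((T₁ T₂) (T₃ T₄)): (T₁ T₂): 12×53 by 53×12 → 12×12, cost 12·53·12 = 7632; (T₃ T₄): 12×142 by 142×94 → 12×94, cost 12·142·94 = 160176; ((T₁ T₂) (T₃ T₄)): 12×12 by 12×94 → 12×94, cost 12·12·94 = 13536; cumulative 181344. Total 181344.
Order (2) = (T₁ ((T₂ T₃) T₄)): (T₂ T₃): 53×12 by 12×142 → 53×142, cost 53·12·142 = 90312; ((T₂ T₃) T₄): 53×142 by 142×94 → 53×94, cost 53·142·94 = 707444; cumulative 797756; (T₁ ((T₂ T₃) T₄)): 12×53 by 53×94 → 12×94, cost 12·53·94 = 59784; cumulative 857540. Total 857540.
Difference: |181344 − 857540| = 676196.

676196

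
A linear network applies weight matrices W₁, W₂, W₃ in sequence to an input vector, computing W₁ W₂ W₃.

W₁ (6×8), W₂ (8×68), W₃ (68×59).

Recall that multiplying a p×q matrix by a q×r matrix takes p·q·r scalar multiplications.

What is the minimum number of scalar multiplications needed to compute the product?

27336

Order (W₁ (W₂ W₃)): (W₂ W₃): 8×68 by 68×59 → 8×59, cost 8·68·59 = 32096; (W₁ (W₂ W₃)): 6×8 by 8×59 → 6×59, cost 6·8·59 = 2832; cumulative 34928. Total 34928.
Order ((W₁ W₂) W₃): (W₁ W₂): 6×8 by 8×68 → 6×68, cost 6·8·68 = 3264; ((W₁ W₂) W₃): 6×68 by 68×59 → 6×59, cost 6·68·59 = 24072; cumulative 27336. Total 27336.
Minimum: 27336.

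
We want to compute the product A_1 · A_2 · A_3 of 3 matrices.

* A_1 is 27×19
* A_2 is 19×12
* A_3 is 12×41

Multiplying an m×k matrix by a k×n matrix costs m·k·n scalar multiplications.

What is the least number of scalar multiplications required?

Order (A_1 · (A_2 · A_3)): (A_2 · A_3): 19×12 by 12×41 → 19×41, cost 19·12·41 = 9348; (A_1 · (A_2 · A_3)): 27×19 by 19×41 → 27×41, cost 27·19·41 = 21033; cumulative 30381. Total 30381.
Order ((A_1 · A_2) · A_3): (A_1 · A_2): 27×19 by 19×12 → 27×12, cost 27·19·12 = 6156; ((A_1 · A_2) · A_3): 27×12 by 12×41 → 27×41, cost 27·12·41 = 13284; cumulative 19440. Total 19440.
Minimum: 19440.

19440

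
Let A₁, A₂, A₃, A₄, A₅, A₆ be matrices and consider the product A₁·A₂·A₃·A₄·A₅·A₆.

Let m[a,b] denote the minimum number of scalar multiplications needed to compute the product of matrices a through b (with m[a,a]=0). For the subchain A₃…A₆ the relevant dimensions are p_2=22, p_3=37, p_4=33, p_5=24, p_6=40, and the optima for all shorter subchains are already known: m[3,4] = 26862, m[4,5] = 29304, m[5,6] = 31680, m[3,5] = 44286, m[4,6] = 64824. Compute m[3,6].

m[3,6] = min over k∈[3,5] of m[3,k]+m[k+1,6]+p_{2}·p_k·p_{6}.
k=3: 0 + 64824 + 22·37·40 = 97384; k=4: 26862 + 31680 + 22·33·40 = 87582; k=5: 44286 + 0 + 22·24·40 = 65406.
Minimum: 65406 at k=5.

65406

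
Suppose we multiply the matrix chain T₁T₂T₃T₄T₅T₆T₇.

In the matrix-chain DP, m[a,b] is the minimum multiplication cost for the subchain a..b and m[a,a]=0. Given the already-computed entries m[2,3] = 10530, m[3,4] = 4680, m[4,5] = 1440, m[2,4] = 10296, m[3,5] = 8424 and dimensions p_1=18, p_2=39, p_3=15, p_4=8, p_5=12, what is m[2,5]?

m[2,5] = min over k∈[2,4] of m[2,k]+m[k+1,5]+p_{1}·p_k·p_{5}.
k=2: 0 + 8424 + 18·39·12 = 16848; k=3: 10530 + 1440 + 18·15·12 = 15210; k=4: 10296 + 0 + 18·8·12 = 12024.
Minimum: 12024 at k=4.

12024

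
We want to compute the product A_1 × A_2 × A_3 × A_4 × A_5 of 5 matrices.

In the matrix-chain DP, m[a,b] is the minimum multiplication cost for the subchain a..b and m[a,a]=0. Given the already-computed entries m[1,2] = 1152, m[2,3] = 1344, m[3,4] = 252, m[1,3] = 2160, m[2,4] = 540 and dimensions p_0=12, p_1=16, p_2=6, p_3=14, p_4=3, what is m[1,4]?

1116

m[1,4] = min over k∈[1,3] of m[1,k]+m[k+1,4]+p_{0}·p_k·p_{4}.
k=1: 0 + 540 + 12·16·3 = 1116; k=2: 1152 + 252 + 12·6·3 = 1620; k=3: 2160 + 0 + 12·14·3 = 2664.
Minimum: 1116 at k=1.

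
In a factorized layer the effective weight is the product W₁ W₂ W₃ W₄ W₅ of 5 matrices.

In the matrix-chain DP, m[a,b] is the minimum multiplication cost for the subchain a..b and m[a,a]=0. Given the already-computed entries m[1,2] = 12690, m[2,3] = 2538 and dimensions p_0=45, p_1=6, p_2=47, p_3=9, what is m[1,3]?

4968

m[1,3] = min over k∈[1,2] of m[1,k]+m[k+1,3]+p_{0}·p_k·p_{3}.
k=1: 0 + 2538 + 45·6·9 = 4968; k=2: 12690 + 0 + 45·47·9 = 31725.
Minimum: 4968 at k=1.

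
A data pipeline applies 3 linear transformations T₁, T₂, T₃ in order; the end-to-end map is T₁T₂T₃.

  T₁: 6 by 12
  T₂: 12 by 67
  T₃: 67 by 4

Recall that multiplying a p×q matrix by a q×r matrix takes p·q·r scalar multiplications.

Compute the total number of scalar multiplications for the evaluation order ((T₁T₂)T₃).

(T₁T₂): 6×12 by 12×67 → 6×67, cost 6·12·67 = 4824
((T₁T₂)T₃): 6×67 by 67×4 → 6×4, cost 6·67·4 = 1608; cumulative 6432
Total: 6432 scalar multiplications.

6432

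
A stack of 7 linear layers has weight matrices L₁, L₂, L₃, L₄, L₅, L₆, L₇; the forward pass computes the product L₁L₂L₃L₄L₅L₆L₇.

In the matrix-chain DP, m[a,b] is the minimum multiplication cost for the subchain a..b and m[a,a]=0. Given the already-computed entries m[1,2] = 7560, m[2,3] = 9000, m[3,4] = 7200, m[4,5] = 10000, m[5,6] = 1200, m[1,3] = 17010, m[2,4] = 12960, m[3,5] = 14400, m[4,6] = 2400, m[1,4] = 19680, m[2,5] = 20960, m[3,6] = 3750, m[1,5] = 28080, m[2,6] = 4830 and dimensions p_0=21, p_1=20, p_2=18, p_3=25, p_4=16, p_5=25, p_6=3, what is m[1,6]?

m[1,6] = min over k∈[1,5] of m[1,k]+m[k+1,6]+p_{0}·p_k·p_{6}.
k=1: 0 + 4830 + 21·20·3 = 6090; k=2: 7560 + 3750 + 21·18·3 = 12444; k=3: 17010 + 2400 + 21·25·3 = 20985; k=4: 19680 + 1200 + 21·16·3 = 21888; k=5: 28080 + 0 + 21·25·3 = 29655.
Minimum: 6090 at k=1.

6090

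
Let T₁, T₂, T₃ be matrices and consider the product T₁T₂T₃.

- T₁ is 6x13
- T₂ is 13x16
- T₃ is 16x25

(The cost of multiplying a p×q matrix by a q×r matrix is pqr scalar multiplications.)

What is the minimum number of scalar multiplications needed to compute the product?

3648

Order (T₁(T₂T₃)): (T₂T₃): 13×16 by 16×25 → 13×25, cost 13·16·25 = 5200; (T₁(T₂T₃)): 6×13 by 13×25 → 6×25, cost 6·13·25 = 1950; cumulative 7150. Total 7150.
Order ((T₁T₂)T₃): (T₁T₂): 6×13 by 13×16 → 6×16, cost 6·13·16 = 1248; ((T₁T₂)T₃): 6×16 by 16×25 → 6×25, cost 6·16·25 = 2400; cumulative 3648. Total 3648.
Minimum: 3648.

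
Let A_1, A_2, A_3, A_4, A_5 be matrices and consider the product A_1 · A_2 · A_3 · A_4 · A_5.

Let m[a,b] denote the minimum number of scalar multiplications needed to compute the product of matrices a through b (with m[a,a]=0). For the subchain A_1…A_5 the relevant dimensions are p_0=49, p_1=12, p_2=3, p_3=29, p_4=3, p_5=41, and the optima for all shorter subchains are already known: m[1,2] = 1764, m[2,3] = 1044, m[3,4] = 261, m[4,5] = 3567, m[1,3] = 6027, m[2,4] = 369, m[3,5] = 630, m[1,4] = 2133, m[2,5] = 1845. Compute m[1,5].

8160

m[1,5] = min over k∈[1,4] of m[1,k]+m[k+1,5]+p_{0}·p_k·p_{5}.
k=1: 0 + 1845 + 49·12·41 = 25953; k=2: 1764 + 630 + 49·3·41 = 8421; k=3: 6027 + 3567 + 49·29·41 = 67855; k=4: 2133 + 0 + 49·3·41 = 8160.
Minimum: 8160 at k=4.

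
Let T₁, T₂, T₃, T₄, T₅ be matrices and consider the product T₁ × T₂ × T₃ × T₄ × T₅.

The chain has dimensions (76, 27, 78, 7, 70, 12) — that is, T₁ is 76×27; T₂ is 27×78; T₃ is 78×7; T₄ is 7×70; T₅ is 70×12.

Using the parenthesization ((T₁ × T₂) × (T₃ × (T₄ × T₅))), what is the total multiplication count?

243624

(T₁ × T₂): 76×27 by 27×78 → 76×78, cost 76·27·78 = 160056
(T₄ × T₅): 7×70 by 70×12 → 7×12, cost 7·70·12 = 5880
(T₃ × (T₄ × T₅)): 78×7 by 7×12 → 78×12, cost 78·7·12 = 6552; cumulative 12432
((T₁ × T₂) × (T₃ × (T₄ × T₅))): 76×78 by 78×12 → 76×12, cost 76·78·12 = 71136; cumulative 243624
Total: 243624 scalar multiplications.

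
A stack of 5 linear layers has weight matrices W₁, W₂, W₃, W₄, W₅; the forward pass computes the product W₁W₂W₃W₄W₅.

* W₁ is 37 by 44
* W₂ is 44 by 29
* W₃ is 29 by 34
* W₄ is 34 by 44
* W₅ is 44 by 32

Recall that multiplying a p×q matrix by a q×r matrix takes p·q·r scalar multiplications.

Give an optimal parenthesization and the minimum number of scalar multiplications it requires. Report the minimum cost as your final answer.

Adjacent pairs: W₁W₂ = 37·44·29 = 47212; W₂W₃ = 44·29·34 = 43384; W₃W₄ = 29·34·44 = 43384; W₄W₅ = 34·44·32 = 47872.
Length 3: W₁..W₃: k=1: 0+43384+37·44·34=98736; k=2: 47212+0+37·29·34=83694 → min 83694 | W₂..W₄: k=2: 0+43384+44·29·44=99528; k=3: 43384+0+44·34·44=109208 → min 99528 | W₃..W₅: k=3: 0+47872+29·34·32=79424; k=4: 43384+0+29·44·32=84216 → min 79424.
Length 4: W₁..W₄: k=1: 0+99528+37·44·44=171160; k=2: 47212+43384+37·29·44=137808; k=3: 83694+0+37·34·44=139046 → min 137808 | W₂..W₅: k=2: 0+79424+44·29·32=120256; k=3: 43384+47872+44·34·32=139128; k=4: 99528+0+44·44·32=161480 → min 120256.
Length 5: W₁..W₅: k=1: 0+120256+37·44·32=172352; k=2: 47212+79424+37·29·32=160972; k=3: 83694+47872+37·34·32=171822; k=4: 137808+0+37·44·32=189904 → min 160972.
Optimal parenthesization: ((W₁W₂)(W₃(W₄W₅))) with cost 160972.

160972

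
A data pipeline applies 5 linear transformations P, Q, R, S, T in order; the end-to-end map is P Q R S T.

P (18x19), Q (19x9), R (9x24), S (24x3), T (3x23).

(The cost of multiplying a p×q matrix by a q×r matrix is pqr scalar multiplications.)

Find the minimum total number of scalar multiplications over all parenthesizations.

Adjacent pairs: PQ = 18·19·9 = 3078; QR = 19·9·24 = 4104; RS = 9·24·3 = 648; ST = 24·3·23 = 1656.
Length 3: P..R: k=1: 0+4104+18·19·24=12312; k=2: 3078+0+18·9·24=6966 → min 6966 | Q..S: k=2: 0+648+19·9·3=1161; k=3: 4104+0+19·24·3=5472 → min 1161 | R..T: k=3: 0+1656+9·24·23=6624; k=4: 648+0+9·3·23=1269 → min 1269.
Length 4: P..S: k=1: 0+1161+18·19·3=2187; k=2: 3078+648+18·9·3=4212; k=3: 6966+0+18·24·3=8262 → min 2187 | Q..T: k=2: 0+1269+19·9·23=5202; k=3: 4104+1656+19·24·23=16248; k=4: 1161+0+19·3·23=2472 → min 2472.
Length 5: P..T: k=1: 0+2472+18·19·23=10338; k=2: 3078+1269+18·9·23=8073; k=3: 6966+1656+18·24·23=18558; k=4: 2187+0+18·3·23=3429 → min 3429.
Optimal order: ((P (Q (R S))) T) with cost 3429.

3429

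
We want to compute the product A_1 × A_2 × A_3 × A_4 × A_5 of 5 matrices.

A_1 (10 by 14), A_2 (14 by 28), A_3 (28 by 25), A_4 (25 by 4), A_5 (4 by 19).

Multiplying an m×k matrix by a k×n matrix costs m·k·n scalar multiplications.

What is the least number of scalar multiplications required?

5688

Adjacent pairs: A_1A_2 = 10·14·28 = 3920; A_2A_3 = 14·28·25 = 9800; A_3A_4 = 28·25·4 = 2800; A_4A_5 = 25·4·19 = 1900.
Length 3: A_1..A_3: k=1: 0+9800+10·14·25=13300; k=2: 3920+0+10·28·25=10920 → min 10920 | A_2..A_4: k=2: 0+2800+14·28·4=4368; k=3: 9800+0+14·25·4=11200 → min 4368 | A_3..A_5: k=3: 0+1900+28·25·19=15200; k=4: 2800+0+28·4·19=4928 → min 4928.
Length 4: A_1..A_4: k=1: 0+4368+10·14·4=4928; k=2: 3920+2800+10·28·4=7840; k=3: 10920+0+10·25·4=11920 → min 4928 | A_2..A_5: k=2: 0+4928+14·28·19=12376; k=3: 9800+1900+14·25·19=18350; k=4: 4368+0+14·4·19=5432 → min 5432.
Length 5: A_1..A_5: k=1: 0+5432+10·14·19=8092; k=2: 3920+4928+10·28·19=14168; k=3: 10920+1900+10·25·19=17570; k=4: 4928+0+10·4·19=5688 → min 5688.
Optimal order: ((A_1 × (A_2 × (A_3 × A_4))) × A_5) with cost 5688.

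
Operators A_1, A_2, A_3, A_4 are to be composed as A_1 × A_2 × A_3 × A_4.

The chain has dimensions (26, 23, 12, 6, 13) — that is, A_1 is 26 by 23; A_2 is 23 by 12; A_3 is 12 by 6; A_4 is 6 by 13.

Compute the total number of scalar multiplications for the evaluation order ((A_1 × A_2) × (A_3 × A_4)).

12168

(A_1 × A_2): 26×23 by 23×12 → 26×12, cost 26·23·12 = 7176
(A_3 × A_4): 12×6 by 6×13 → 12×13, cost 12·6·13 = 936
((A_1 × A_2) × (A_3 × A_4)): 26×12 by 12×13 → 26×13, cost 26·12·13 = 4056; cumulative 12168
Total: 12168 scalar multiplications.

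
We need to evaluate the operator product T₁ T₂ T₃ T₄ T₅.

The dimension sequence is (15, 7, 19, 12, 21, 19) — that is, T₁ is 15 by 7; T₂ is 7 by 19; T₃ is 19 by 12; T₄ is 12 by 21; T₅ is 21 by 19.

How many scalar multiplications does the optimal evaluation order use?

8148

Adjacent pairs: T₁T₂ = 15·7·19 = 1995; T₂T₃ = 7·19·12 = 1596; T₃T₄ = 19·12·21 = 4788; T₄T₅ = 12·21·19 = 4788.
Length 3: T₁..T₃: k=1: 0+1596+15·7·12=2856; k=2: 1995+0+15·19·12=5415 → min 2856 | T₂..T₄: k=2: 0+4788+7·19·21=7581; k=3: 1596+0+7·12·21=3360 → min 3360 | T₃..T₅: k=3: 0+4788+19·12·19=9120; k=4: 4788+0+19·21·19=12369 → min 9120.
Length 4: T₁..T₄: k=1: 0+3360+15·7·21=5565; k=2: 1995+4788+15·19·21=12768; k=3: 2856+0+15·12·21=6636 → min 5565 | T₂..T₅: k=2: 0+9120+7·19·19=11647; k=3: 1596+4788+7·12·19=7980; k=4: 3360+0+7·21·19=6153 → min 6153.
Length 5: T₁..T₅: k=1: 0+6153+15·7·19=8148; k=2: 1995+9120+15·19·19=16530; k=3: 2856+4788+15·12·19=11064; k=4: 5565+0+15·21·19=11550 → min 8148.
Optimal order: (T₁ (((T₂ T₃) T₄) T₅)) with cost 8148.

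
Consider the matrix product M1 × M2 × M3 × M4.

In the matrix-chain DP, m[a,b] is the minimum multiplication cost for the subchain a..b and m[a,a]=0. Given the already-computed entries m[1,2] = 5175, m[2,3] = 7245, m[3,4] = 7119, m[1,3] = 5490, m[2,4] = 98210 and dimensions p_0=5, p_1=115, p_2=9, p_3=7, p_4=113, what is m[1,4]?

9445

m[1,4] = min over k∈[1,3] of m[1,k]+m[k+1,4]+p_{0}·p_k·p_{4}.
k=1: 0 + 98210 + 5·115·113 = 163185; k=2: 5175 + 7119 + 5·9·113 = 17379; k=3: 5490 + 0 + 5·7·113 = 9445.
Minimum: 9445 at k=3.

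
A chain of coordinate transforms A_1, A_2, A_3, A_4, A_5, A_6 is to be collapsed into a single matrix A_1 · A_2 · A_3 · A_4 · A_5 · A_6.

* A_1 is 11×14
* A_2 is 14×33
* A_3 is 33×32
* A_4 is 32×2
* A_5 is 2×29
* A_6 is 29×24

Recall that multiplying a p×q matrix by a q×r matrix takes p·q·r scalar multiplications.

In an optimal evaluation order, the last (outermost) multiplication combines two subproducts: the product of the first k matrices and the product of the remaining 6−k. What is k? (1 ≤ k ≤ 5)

Adjacent pairs: A_1A_2 = 11·14·33 = 5082; A_2A_3 = 14·33·32 = 14784; A_3A_4 = 33·32·2 = 2112; A_4A_5 = 32·2·29 = 1856; A_5A_6 = 2·29·24 = 1392.
Length 3: A_1..A_3: k=1: 0+14784+11·14·32=19712; k=2: 5082+0+11·33·32=16698 → min 16698 | A_2..A_4: k=2: 0+2112+14·33·2=3036; k=3: 14784+0+14·32·2=15680 → min 3036 | A_3..A_5: k=3: 0+1856+33·32·29=32480; k=4: 2112+0+33·2·29=4026 → min 4026 | A_4..A_6: k=4: 0+1392+32·2·24=2928; k=5: 1856+0+32·29·24=24128 → min 2928.
Length 4: A_1..A_4: k=1: 0+3036+11·14·2=3344; k=2: 5082+2112+11·33·2=7920; k=3: 16698+0+11·32·2=17402 → min 3344 | A_2..A_5: k=2: 0+4026+14·33·29=17424; k=3: 14784+1856+14·32·29=29632; k=4: 3036+0+14·2·29=3848 → min 3848 | A_3..A_6: k=3: 0+2928+33·32·24=28272; k=4: 2112+1392+33·2·24=5088; k=5: 4026+0+33·29·24=26994 → min 5088.
Length 5: A_1..A_5: k=1: 0+3848+11·14·29=8314; k=2: 5082+4026+11·33·29=19635; k=3: 16698+1856+11·32·29=28762; k=4: 3344+0+11·2·29=3982 → min 3982 | A_2..A_6: k=2: 0+5088+14·33·24=16176; k=3: 14784+2928+14·32·24=28464; k=4: 3036+1392+14·2·24=5100; k=5: 3848+0+14·29·24=13592 → min 5100.
Top-level splits: k=1: (A_1..A_1)·(A_2..A_6) → 0+5100+11·14·24 = 8796; k=2: (A_1..A_2)·(A_3..A_6) → 5082+5088+11·33·24 = 18882; k=3: (A_1..A_3)·(A_4..A_6) → 16698+2928+11·32·24 = 28074; k=4: (A_1..A_4)·(A_5..A_6) → 3344+1392+11·2·24 = 5264; k=5: (A_1..A_5)·(A_6..A_6) → 3982+0+11·29·24 = 11638.
Best split is after A_4, i.e. k = 4.

4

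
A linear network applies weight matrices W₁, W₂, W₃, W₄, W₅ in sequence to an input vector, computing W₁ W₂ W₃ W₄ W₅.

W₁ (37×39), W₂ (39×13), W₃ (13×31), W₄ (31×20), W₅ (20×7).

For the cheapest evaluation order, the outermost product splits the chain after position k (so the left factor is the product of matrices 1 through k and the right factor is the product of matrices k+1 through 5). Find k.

1

Adjacent pairs: W₁W₂ = 37·39·13 = 18759; W₂W₃ = 39·13·31 = 15717; W₃W₄ = 13·31·20 = 8060; W₄W₅ = 31·20·7 = 4340.
Length 3: W₁..W₃: k=1: 0+15717+37·39·31=60450; k=2: 18759+0+37·13·31=33670 → min 33670 | W₂..W₄: k=2: 0+8060+39·13·20=18200; k=3: 15717+0+39·31·20=39897 → min 18200 | W₃..W₅: k=3: 0+4340+13·31·7=7161; k=4: 8060+0+13·20·7=9880 → min 7161.
Length 4: W₁..W₄: k=1: 0+18200+37·39·20=47060; k=2: 18759+8060+37·13·20=36439; k=3: 33670+0+37·31·20=56610 → min 36439 | W₂..W₅: k=2: 0+7161+39·13·7=10710; k=3: 15717+4340+39·31·7=28520; k=4: 18200+0+39·20·7=23660 → min 10710.
Top-level splits: k=1: (W₁..W₁)·(W₂..W₅) → 0+10710+37·39·7 = 20811; k=2: (W₁..W₂)·(W₃..W₅) → 18759+7161+37·13·7 = 29287; k=3: (W₁..W₃)·(W₄..W₅) → 33670+4340+37·31·7 = 46039; k=4: (W₁..W₄)·(W₅..W₅) → 36439+0+37·20·7 = 41619.
Best split is after W₁, i.e. k = 1.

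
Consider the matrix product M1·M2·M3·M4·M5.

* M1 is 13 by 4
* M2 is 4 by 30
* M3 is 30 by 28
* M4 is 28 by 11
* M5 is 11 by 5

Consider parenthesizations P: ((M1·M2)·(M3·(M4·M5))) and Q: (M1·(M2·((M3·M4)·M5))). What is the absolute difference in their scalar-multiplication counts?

2500

Order P = ((M1·M2)·(M3·(M4·M5))): (M1·M2): 13×4 by 4×30 → 13×30, cost 13·4·30 = 1560; (M4·M5): 28×11 by 11×5 → 28×5, cost 28·11·5 = 1540; (M3·(M4·M5)): 30×28 by 28×5 → 30×5, cost 30·28·5 = 4200; cumulative 5740; ((M1·M2)·(M3·(M4·M5))): 13×30 by 30×5 → 13×5, cost 13·30·5 = 1950; cumulative 9250. Total 9250.
Order Q = (M1·(M2·((M3·M4)·M5))): (M3·M4): 30×28 by 28×11 → 30×11, cost 30·28·11 = 9240; ((M3·M4)·M5): 30×11 by 11×5 → 30×5, cost 30·11·5 = 1650; cumulative 10890; (M2·((M3·M4)·M5)): 4×30 by 30×5 → 4×5, cost 4·30·5 = 600; cumulative 11490; (M1·(M2·((M3·M4)·M5))): 13×4 by 4×5 → 13×5, cost 13·4·5 = 260; cumulative 11750. Total 11750.
Difference: |9250 − 11750| = 2500.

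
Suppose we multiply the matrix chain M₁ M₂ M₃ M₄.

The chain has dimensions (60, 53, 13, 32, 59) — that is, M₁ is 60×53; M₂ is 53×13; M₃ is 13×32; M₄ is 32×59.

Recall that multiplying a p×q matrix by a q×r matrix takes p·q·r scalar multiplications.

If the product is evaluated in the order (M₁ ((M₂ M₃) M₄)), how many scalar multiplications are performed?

309732

(M₂ M₃): 53×13 by 13×32 → 53×32, cost 53·13·32 = 22048
((M₂ M₃) M₄): 53×32 by 32×59 → 53×59, cost 53·32·59 = 100064; cumulative 122112
(M₁ ((M₂ M₃) M₄)): 60×53 by 53×59 → 60×59, cost 60·53·59 = 187620; cumulative 309732
Total: 309732 scalar multiplications.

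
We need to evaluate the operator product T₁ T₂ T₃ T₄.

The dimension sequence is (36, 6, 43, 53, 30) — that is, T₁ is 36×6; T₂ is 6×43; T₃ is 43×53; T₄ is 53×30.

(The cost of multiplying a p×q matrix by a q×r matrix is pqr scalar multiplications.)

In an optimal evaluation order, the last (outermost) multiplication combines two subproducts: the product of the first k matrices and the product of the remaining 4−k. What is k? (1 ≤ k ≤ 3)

Adjacent pairs: T₁T₂ = 36·6·43 = 9288; T₂T₃ = 6·43·53 = 13674; T₃T₄ = 43·53·30 = 68370.
Length 3: T₁..T₃: k=1: 0+13674+36·6·53=25122; k=2: 9288+0+36·43·53=91332 → min 25122 | T₂..T₄: k=2: 0+68370+6·43·30=76110; k=3: 13674+0+6·53·30=23214 → min 23214.
Top-level splits: k=1: (T₁..T₁)·(T₂..T₄) → 0+23214+36·6·30 = 29694; k=2: (T₁..T₂)·(T₃..T₄) → 9288+68370+36·43·30 = 124098; k=3: (T₁..T₃)·(T₄..T₄) → 25122+0+36·53·30 = 82362.
Best split is after T₁, i.e. k = 1.

1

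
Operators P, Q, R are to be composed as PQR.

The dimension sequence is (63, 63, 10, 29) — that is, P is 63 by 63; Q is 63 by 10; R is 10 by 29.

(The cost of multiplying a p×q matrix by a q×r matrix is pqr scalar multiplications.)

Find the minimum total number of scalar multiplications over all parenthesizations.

Order (P(QR)): (QR): 63×10 by 10×29 → 63×29, cost 63·10·29 = 18270; (P(QR)): 63×63 by 63×29 → 63×29, cost 63·63·29 = 115101; cumulative 133371. Total 133371.
Order ((PQ)R): (PQ): 63×63 by 63×10 → 63×10, cost 63·63·10 = 39690; ((PQ)R): 63×10 by 10×29 → 63×29, cost 63·10·29 = 18270; cumulative 57960. Total 57960.
Minimum: 57960.

57960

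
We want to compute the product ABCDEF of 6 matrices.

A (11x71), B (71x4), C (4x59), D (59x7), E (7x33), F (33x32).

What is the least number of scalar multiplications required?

11332

Adjacent pairs: AB = 11·71·4 = 3124; BC = 71·4·59 = 16756; CD = 4·59·7 = 1652; DE = 59·7·33 = 13629; EF = 7·33·32 = 7392.
Length 3: A..C: k=1: 0+16756+11·71·59=62835; k=2: 3124+0+11·4·59=5720 → min 5720 | B..D: k=2: 0+1652+71·4·7=3640; k=3: 16756+0+71·59·7=46079 → min 3640 | C..E: k=3: 0+13629+4·59·33=21417; k=4: 1652+0+4·7·33=2576 → min 2576 | D..F: k=4: 0+7392+59·7·32=20608; k=5: 13629+0+59·33·32=75933 → min 20608.
Length 4: A..D: k=1: 0+3640+11·71·7=9107; k=2: 3124+1652+11·4·7=5084; k=3: 5720+0+11·59·7=10263 → min 5084 | B..E: k=2: 0+2576+71·4·33=11948; k=3: 16756+13629+71·59·33=168622; k=4: 3640+0+71·7·33=20041 → min 11948 | C..F: k=3: 0+20608+4·59·32=28160; k=4: 1652+7392+4·7·32=9940; k=5: 2576+0+4·33·32=6800 → min 6800.
Length 5: A..E: k=1: 0+11948+11·71·33=37721; k=2: 3124+2576+11·4·33=7152; k=3: 5720+13629+11·59·33=40766; k=4: 5084+0+11·7·33=7625 → min 7152 | B..F: k=2: 0+6800+71·4·32=15888; k=3: 16756+20608+71·59·32=171412; k=4: 3640+7392+71·7·32=26936; k=5: 11948+0+71·33·32=86924 → min 15888.
Length 6: A..F: k=1: 0+15888+11·71·32=40880; k=2: 3124+6800+11·4·32=11332; k=3: 5720+20608+11·59·32=47096; k=4: 5084+7392+11·7·32=14940; k=5: 7152+0+11·33·32=18768 → min 11332.
Optimal order: ((AB)(((CD)E)F)) with cost 11332.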